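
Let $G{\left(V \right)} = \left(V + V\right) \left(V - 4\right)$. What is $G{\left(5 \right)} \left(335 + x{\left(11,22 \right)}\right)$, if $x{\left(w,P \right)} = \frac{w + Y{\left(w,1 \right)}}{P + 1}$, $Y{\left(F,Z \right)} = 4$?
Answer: $\frac{77200}{23} \approx 3356.5$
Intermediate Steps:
$x{\left(w,P \right)} = \frac{4 + w}{1 + P}$ ($x{\left(w,P \right)} = \frac{w + 4}{P + 1} = \frac{4 + w}{1 + P}$)
$G{\left(V \right)} = 2 V \left(-4 + V\right)$
$G{\left(5 \right)} \left(335 + x{\left(11,22 \right)}\right) = 2 \cdot 5 \left(-4 + 5\right) \left(335 + \frac{4 + 11}{1 + 22}\right) = 2 \cdot 5 \cdot 1 \left(335 + \frac{1}{23} \cdot 15\right) = 10 \left(335 + \frac{1}{23} \cdot 15\right) = 10 \left(335 + \frac{15}{23}\right) = 10 \cdot \frac{7720}{23} = \frac{77200}{23}$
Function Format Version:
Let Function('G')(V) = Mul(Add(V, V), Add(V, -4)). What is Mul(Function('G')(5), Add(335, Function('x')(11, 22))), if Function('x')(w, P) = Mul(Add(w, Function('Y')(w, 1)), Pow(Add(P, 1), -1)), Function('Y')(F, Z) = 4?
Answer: Rational(77200, 23) ≈ 3356.5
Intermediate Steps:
Function('x')(w, P) = Mul(Pow(Add(1, P), -1), Add(4, w)) (Function('x')(w, P) = Mul(Add(w, 4), Pow(Add(P, 1), -1)) = Mul(Add(4, w), Pow(Add(1, P), -1)) = Mul(Pow(Add(1, P), -1), Add(4, w)))
Function('G')(V) = Mul(2, V, Add(-4, V)) (Function('G')(V) = Mul(Mul(2, V), Add(-4, V)) = Mul(2, V, Add(-4, V)))
Mul(Function('G')(5), Add(335, Function('x')(11, 22))) = Mul(Mul(2, 5, Add(-4, 5)), Add(335, Mul(Pow(Add(1, 22), -1), Add(4, 11)))) = Mul(Mul(2, 5, 1), Add(335, Mul(Pow(23, -1), 15))) = Mul(10, Add(335, Mul(Rational(1, 23), 15))) = Mul(10, Add(335, Rational(15, 23))) = Mul(10, Rational(7720, 23)) = Rational(77200, 23)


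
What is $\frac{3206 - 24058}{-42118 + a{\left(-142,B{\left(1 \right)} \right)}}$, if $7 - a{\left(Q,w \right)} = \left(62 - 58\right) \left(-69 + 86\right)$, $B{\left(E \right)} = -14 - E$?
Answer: $\frac{20852}{42179} \approx 0.49437$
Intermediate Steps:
$a{\left(Q,w \right)} = -61$ ($a{\left(Q,w \right)} = 7 - \left(62 - 58\right) \left(-69 + 86\right) = 7 - 4 \cdot 17 = 7 - 68 = -61$)
$\frac{3206 - 24058}{-42118 + a{\left(-142,B{\left(1 \right)} \right)}} = \frac{3206 - 24058}{-42118 - 61} = - \frac{20852}{-42179} = \left(-20852\right) \left(- \frac{1}{42179}\right) = \frac{20852}{42179}$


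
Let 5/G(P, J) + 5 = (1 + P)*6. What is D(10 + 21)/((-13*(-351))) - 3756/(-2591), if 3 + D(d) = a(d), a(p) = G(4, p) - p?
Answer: 504469/349785 ≈ 1.4422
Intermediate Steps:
G(P, J) = 5/(1 + 6*P) (G(P, J) = 5/(-5 + (1 + P)*6) = 5/(-5 + (6 + 6*P)) = 5/(1 + 6*P))
a(p) = ⅕ - p (a(p) = 5/(1 + 6*4) - p = 5/(1 + 24) - p = 5/25 - p = 5*(1/25) - p = ⅕ - p)
D(d) = -14/5 - d (D(d) = -3 + (⅕ - d) = -14/5 - d)
D(10 + 21)/((-13*(-351))) - 3756/(-2591) = (-14/5 - (10 + 21))/((-13*(-351))) - 3756/(-2591) = (-14/5 - 1*31)/4563 - 3756*(-1/2591) = (-14/5 - 31)*(1/4563) + 3756/2591 = -169/5*1/4563 + 3756/2591 = -1/135 + 3756/2591 = 504469/349785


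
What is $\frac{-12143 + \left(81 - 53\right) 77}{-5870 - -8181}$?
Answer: $- \frac{9987}{2311} \approx -4.3215$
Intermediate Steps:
$\frac{-12143 + \left(81 - 53\right) 77}{-5870 - -8181} = \frac{-12143 + 28 \cdot 77}{-5870 + \left(-2320 + 10501\right)} = \frac{-12143 + 2156}{-5870 + 8181} = - \frac{9987}{2311}$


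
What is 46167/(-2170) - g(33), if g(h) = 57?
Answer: -169857/2170 ≈ -78.275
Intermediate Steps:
46167/(-2170) - g(33) = 46167/(-2170) - 1*57 = 46167*(-1/2170) - 57 = -46167/2170 - 57 = -169857/2170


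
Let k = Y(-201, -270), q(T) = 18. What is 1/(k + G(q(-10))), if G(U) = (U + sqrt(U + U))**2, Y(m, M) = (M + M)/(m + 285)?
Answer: 7/3987 ≈ 0.0017557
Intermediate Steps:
Y(m, M) = 2*M/(285 + m) (Y(m, M) = (2*M)/(285 + m) = 2*M/(285 + m))
G(U) = (U + sqrt(2)*sqrt(U))**2 (G(U) = (U + sqrt(2*U))**2 = (U + sqrt(2)*sqrt(U))**2)
k = -45/7 (k = 2*(-270)/(285 - 201) = 2*(-270)/84 = 2*(-270)*(1/84) = -45/7 ≈ -6.4286)
1/(k + G(q(-10))) = 1/(-45/7 + (18 + sqrt(2)*sqrt(18))**2) = 1/(-45/7 + (18 + sqrt(2)*(3*sqrt(2)))**2) = 1/(-45/7 + (18 + 6)**2) = 1/(-45/7 + 24**2) = 1/(-45/7 + 576) = 1/(3987/7) = 7/3987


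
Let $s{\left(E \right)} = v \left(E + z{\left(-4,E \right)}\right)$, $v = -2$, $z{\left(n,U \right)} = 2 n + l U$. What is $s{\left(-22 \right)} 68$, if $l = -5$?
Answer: $-10880$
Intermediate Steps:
$z{\left(n,U \right)} = - 5 U + 2 n$ ($z{\left(n,U \right)} = 2 n - 5 U = - 5 U + 2 n$)
$s{\left(E \right)} = 16 + 8 E$ ($s{\left(E \right)} = - 2 \left(E - \left(8 + 5 E\right)\right) = - 2 \left(-8 - 4 E\right) = 16 + 8 E$)
$s{\left(-22 \right)} 68 = \left(16 + 8 \left(-22\right)\right) 68 = \left(16 - 176\right) 68 = \left(-160\right) 68 = -10880$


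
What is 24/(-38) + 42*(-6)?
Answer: -4800/19 ≈ -252.63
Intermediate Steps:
24/(-38) + 42*(-6) = 24*(-1/38) - 252 = -12/19 - 252 = -4800/19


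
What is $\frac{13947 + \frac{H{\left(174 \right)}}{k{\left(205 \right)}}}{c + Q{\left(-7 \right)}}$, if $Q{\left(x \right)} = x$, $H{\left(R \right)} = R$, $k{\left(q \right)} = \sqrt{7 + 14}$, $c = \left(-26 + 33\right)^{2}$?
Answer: $\frac{4649}{14} + \frac{29 \sqrt{21}}{147} \approx 332.98$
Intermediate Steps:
$c = 49$ ($c = 7^{2} = 49$)
$k{\left(q \right)} = \sqrt{21}$
$\frac{13947 + \frac{H{\left(174 \right)}}{k{\left(205 \right)}}}{c + Q{\left(-7 \right)}} = \frac{13947 + \frac{174}{\sqrt{21}}}{49 - 7} = \frac{13947 + 174 \frac{\sqrt{21}}{21}}{42} = \left(13947 + \frac{58 \sqrt{21}}{7}\right) \frac{1}{42} = \frac{4649}{14} + \frac{29 \sqrt{21}}{147}$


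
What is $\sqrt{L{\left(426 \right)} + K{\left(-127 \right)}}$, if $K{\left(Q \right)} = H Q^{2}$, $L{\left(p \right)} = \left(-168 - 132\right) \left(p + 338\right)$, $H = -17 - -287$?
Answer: $\sqrt{4125630} \approx 2031.2$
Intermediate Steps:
$H = 270$ ($H = -17 + 287 = 270$)
$L{\left(p \right)} = -101400 - 300 p$ ($L{\left(p \right)} = - 300 \left(338 + p\right) = -101400 - 300 p$)
$K{\left(Q \right)} = 270 Q^{2}$
$\sqrt{L{\left(426 \right)} + K{\left(-127 \right)}} = \sqrt{\left(-101400 - 127800\right) + 270 \left(-127\right)^{2}} = \sqrt{\left(-101400 - 127800\right) + 270 \cdot 16129} = \sqrt{-229200 + 4354830} = \sqrt{4125630}$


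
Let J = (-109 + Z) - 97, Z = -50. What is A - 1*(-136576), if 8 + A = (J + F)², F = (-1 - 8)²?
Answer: 167193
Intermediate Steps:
F = 81 (F = (-9)² = 81)
J = -256 (J = (-109 - 50) - 97 = -159 - 97 = -256)
A = 30617 (A = -8 + (-256 + 81)² = -8 + (-175)² = -8 + 30625 = 30617)
A - 1*(-136576) = 30617 - 1*(-136576) = 30617 + 136576 = 167193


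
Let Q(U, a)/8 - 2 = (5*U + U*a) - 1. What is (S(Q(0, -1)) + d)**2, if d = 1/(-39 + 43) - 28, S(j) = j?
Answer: 6241/16 ≈ 390.06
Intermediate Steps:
Q(U, a) = 8 + 40*U + 8*U*a (Q(U, a) = 16 + 8*((5*U + U*a) - 1) = 16 + 8*(-1 + 5*U + U*a) = 16 + (-8 + 40*U + 8*U*a) = 8 + 40*U + 8*U*a)
d = -111/4 (d = 1/4 - 28 = -111/4 ≈ -27.750)
(S(Q(0, -1)) + d)**2 = ((8 + 40*0 + 8*0*(-1)) - 111/4)**2 = ((8 + 0 + 0) - 111/4)**2 = (8 - 111/4)**2 = (-79/4)**2 = 6241/16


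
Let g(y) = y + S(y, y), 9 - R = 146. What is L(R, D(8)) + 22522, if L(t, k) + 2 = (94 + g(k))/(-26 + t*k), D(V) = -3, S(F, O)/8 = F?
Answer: 8670267/385 ≈ 22520.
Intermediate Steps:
S(F, O) = 8*F
R = -137 (R = 9 - 1*146 = 9 - 146 = -137)
g(y) = 9*y (g(y) = y + 8*y = 9*y)
L(t, k) = -2 + (94 + 9*k)/(-26 + k*t) (L(t, k) = -2 + (94 + 9*k)/(-26 + t*k) = -2 + (94 + 9*k)/(-26 + k*t))
L(R, D(8)) + 22522 = (146 + 9*(-3) - 2*(-3)*(-137))/(-26 - 3*(-137)) + 22522 = (146 - 27 - 822)/(-26 + 411) + 22522 = -703/385 + 22522 = 8670267/385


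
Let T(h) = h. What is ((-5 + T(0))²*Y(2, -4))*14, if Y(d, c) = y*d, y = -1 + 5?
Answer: 2800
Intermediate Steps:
y = 4
Y(d, c) = 4*d
((-5 + T(0))²*Y(2, -4))*14 = ((-5 + 0)²*(4*2))*14 = ((-5)²*8)*14 = (25*8)*14 = 200*14 = 2800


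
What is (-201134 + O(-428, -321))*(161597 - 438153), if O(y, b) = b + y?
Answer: 55831954948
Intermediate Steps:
(-201134 + O(-428, -321))*(161597 - 438153) = (-201134 + (-321 - 428))*(161597 - 438153) = (-201134 - 749)*(-276556) = -201883*(-276556) = 55831954948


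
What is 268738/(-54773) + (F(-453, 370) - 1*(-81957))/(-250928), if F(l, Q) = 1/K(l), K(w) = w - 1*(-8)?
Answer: -2000356198647/382257206755 ≈ -5.2330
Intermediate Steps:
K(w) = 8 + w (K(w) = w + 8 = 8 + w)
F(l, Q) = 1/(8 + l)
268738/(-54773) + (F(-453, 370) - 1*(-81957))/(-250928) = 268738/(-54773) + (1/(8 - 453) - 1*(-81957))/(-250928) = 268738*(-1/54773) + (1/(-445) + 81957)*(-1/250928) = -268738/54773 + (-1/445 + 81957)*(-1/250928) = -268738/54773 + (36470864/445)*(-1/250928) = -268738/54773 - 2279429/6978935 = -2000356198647/382257206755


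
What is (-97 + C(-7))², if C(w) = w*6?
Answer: 19321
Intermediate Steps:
C(w) = 6*w
(-97 + C(-7))² = (-97 + 6*(-7))² = (-97 - 42)² = (-139)² = 19321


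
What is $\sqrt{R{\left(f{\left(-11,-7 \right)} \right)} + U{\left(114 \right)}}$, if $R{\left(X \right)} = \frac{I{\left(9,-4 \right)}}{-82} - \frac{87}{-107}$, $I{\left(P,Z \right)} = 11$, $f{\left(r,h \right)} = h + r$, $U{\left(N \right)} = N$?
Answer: $\frac{\sqrt{8828337382}}{8774} \approx 10.709$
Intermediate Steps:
$R{\left(X \right)} = \frac{5957}{8774}$ ($R{\left(X \right)} = \frac{11}{-82} - \frac{87}{-107} = 11 \left(- \frac{1}{82}\right) - - \frac{87}{107} = - \frac{11}{82} + \frac{87}{107} = \frac{5957}{8774}$)
$\sqrt{R{\left(f{\left(-11,-7 \right)} \right)} + U{\left(114 \right)}} = \sqrt{\frac{5957}{8774} + 114} = \sqrt{\frac{1006193}{8774}} = \frac{\sqrt{8828337382}}{8774}$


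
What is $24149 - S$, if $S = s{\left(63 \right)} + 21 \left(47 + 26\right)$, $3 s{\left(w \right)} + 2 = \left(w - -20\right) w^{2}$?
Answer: $- \frac{261577}{3} \approx -87192.0$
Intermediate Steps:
$s{\left(w \right)} = - \frac{2}{3} + \frac{w^{2} \left(20 + w\right)}{3}$ ($s{\left(w \right)} = - \frac{2}{3} + \frac{\left(w - -20\right) w^{2}}{3} = - \frac{2}{3} + \frac{\left(w + 20\right) w^{2}}{3} = - \frac{2}{3} + \frac{\left(20 + w\right) w^{2}}{3} = - \frac{2}{3} + \frac{w^{2} \left(20 + w\right)}{3}$)
$S = \frac{334024}{3}$ ($S = \left(- \frac{2}{3} + \frac{63^{3}}{3} + \frac{20 \cdot 63^{2}}{3}\right) + 21 \left(47 + 26\right) = \left(- \frac{2}{3} + \frac{1}{3} \cdot 250047 + \frac{20}{3} \cdot 3969\right) + 21 \cdot 73 = \left(- \frac{2}{3} + 83349 + 26460\right) + 1533 = \frac{329425}{3} + 1533 = \frac{334024}{3} \approx 1.1134 \cdot 10^{5}$)
$24149 - S = 24149 - \frac{334024}{3} = - \frac{261577}{3}$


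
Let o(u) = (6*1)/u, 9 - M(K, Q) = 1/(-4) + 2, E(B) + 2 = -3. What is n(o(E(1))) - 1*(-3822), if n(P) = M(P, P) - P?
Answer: 76609/20 ≈ 3830.4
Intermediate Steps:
E(B) = -5 (E(B) = -2 - 3 = -5)
M(K, Q) = 29/4 (M(K, Q) = 9 - (1/(-4) + 2) = 9 - (1*(-¼) + 2) = 9 - (-¼ + 2) = 9 - 1*7/4 = 9 - 7/4 = 29/4)
o(u) = 6/u
n(P) = 29/4 - P
n(o(E(1))) - 1*(-3822) = (29/4 - 6/(-5)) - 1*(-3822) = (29/4 - 6*(-1)/5) + 3822 = (29/4 - 1*(-6/5)) + 3822 = (29/4 + 6/5) + 3822 = 169/20 + 3822 = 76609/20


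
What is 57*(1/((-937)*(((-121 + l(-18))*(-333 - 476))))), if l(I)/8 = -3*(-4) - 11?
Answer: -57/85657729 ≈ -6.6544e-7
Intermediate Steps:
l(I) = 8 (l(I) = 8*(-3*(-4) - 11) = 8*(12 - 11) = 8*1 = 8)
57*(1/((-937)*(((-121 + l(-18))*(-333 - 476))))) = 57*(1/((-937)*(((-121 + 8)*(-333 - 476))))) = 57*(-1/(937*((-113*(-809))))) = 57*(-1/937/91417) = 57*(-1/937*1/91417) = 57*(-1/85657729) = -57/85657729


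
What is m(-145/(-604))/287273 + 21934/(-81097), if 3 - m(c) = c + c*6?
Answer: -3805767138819/14071375002524 ≈ -0.27046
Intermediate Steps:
m(c) = 3 - 7*c (m(c) = 3 - (c + c*6) = 3 - (c + 6*c) = 3 - 7*c)
m(-145/(-604))/287273 + 21934/(-81097) = (3 - (-1015)/(-604))/287273 + 21934/(-81097) = (3 - (-1015)*(-1)/604)*(1/287273) + 21934*(-1/81097) = (3 - 7*145/604)*(1/287273) - 21934/81097 = (3 - 1015/604)*(1/287273) - 21934/81097 = (797/604)*(1/287273) - 21934/81097 = 797/173512892 - 21934/81097 = -3805767138819/14071375002524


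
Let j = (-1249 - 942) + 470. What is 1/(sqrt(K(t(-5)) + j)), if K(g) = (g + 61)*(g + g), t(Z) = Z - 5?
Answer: -I*sqrt(2741)/2741 ≈ -0.019101*I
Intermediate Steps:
t(Z) = -5 + Z
j = -1721 (j = -2191 + 470 = -1721)
K(g) = 2*g*(61 + g) (K(g) = (61 + g)*(2*g) = 2*g*(61 + g))
1/(sqrt(K(t(-5)) + j)) = 1/(sqrt(2*(-5 - 5)*(61 + (-5 - 5)) - 1721)) = 1/(sqrt(2*(-10)*(61 - 10) - 1721)) = 1/(sqrt(2*(-10)*51 - 1721)) = 1/(sqrt(-1020 - 1721)) = 1/(sqrt(-2741)) = 1/(I*sqrt(2741)) = -I*sqrt(2741)/2741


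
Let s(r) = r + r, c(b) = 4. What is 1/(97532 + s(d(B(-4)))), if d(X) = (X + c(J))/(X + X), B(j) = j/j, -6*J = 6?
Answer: 1/97537 ≈ 1.0253e-5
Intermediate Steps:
J = -1 (J = -⅙*6 = -1)
B(j) = 1
d(X) = (4 + X)/(2*X) (d(X) = (X + 4)/(X + X) = (4 + X)/((2*X)) = (4 + X)*(1/(2*X)) = (4 + X)/(2*X))
s(r) = 2*r
1/(97532 + s(d(B(-4)))) = 1/(97532 + 2*((½)*(4 + 1)/1)) = 1/(97532 + 2*((½)*1*5)) = 1/(97532 + 2*(5/2)) = 1/(97532 + 5) = 1/97537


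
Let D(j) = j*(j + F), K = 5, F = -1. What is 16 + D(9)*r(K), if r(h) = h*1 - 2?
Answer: 232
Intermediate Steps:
D(j) = j*(-1 + j) (D(j) = j*(j - 1) = j*(-1 + j))
r(h) = -2 + h (r(h) = h - 2 = -2 + h)
16 + D(9)*r(K) = 16 + (9*(-1 + 9))*(-2 + 5) = 16 + (9*8)*3 = 16 + 72*3 = 16 + 216 = 232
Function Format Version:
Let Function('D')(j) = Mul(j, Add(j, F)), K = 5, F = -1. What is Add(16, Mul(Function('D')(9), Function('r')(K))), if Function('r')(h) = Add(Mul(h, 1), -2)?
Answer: 232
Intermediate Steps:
Function('D')(j) = Mul(j, Add(-1, j)) (Function('D')(j) = Mul(j, Add(j, -1)) = Mul(j, Add(-1, j)))
Function('r')(h) = Add(-2, h) (Function('r')(h) = Add(h, -2) = Add(-2, h))
Add(16, Mul(Function('D')(9), Function('r')(K))) = Add(16, Mul(Mul(9, Add(-1, 9)), Add(-2, 5))) = Add(16, Mul(Mul(9, 8), 3)) = Add(16, Mul(72, 3)) = Add(16, 216) = 232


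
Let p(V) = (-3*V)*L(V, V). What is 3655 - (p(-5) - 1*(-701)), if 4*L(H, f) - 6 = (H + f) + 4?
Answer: 2954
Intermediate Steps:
L(H, f) = 5/2 + H/4 + f/4 (L(H, f) = 3/2 + ((H + f) + 4)/4 = 3/2 + (4 + H + f)/4 = 3/2 + (1 + H/4 + f/4) = 5/2 + H/4 + f/4)
p(V) = -3*V*(5/2 + V/2) (p(V) = (-3*V)*(5/2 + V/4 + V/4) = (-3*V)*(5/2 + V/2) = -3*V*(5/2 + V/2))
3655 - (p(-5) - 1*(-701)) = 3655 - (-3/2*(-5)*(5 - 5) - 1*(-701)) = 3655 - (-3/2*(-5)*0 + 701) = 3655 - (0 + 701) = 3655 - 1*701 = 3655 - 701 = 2954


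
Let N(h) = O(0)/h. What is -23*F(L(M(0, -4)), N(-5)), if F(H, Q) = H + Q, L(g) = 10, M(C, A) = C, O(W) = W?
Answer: -230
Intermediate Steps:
N(h) = 0 (N(h) = 0/h = 0)
-23*F(L(M(0, -4)), N(-5)) = -23*(10 + 0) = -23*10 = -230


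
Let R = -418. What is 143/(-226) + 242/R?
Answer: -5203/4294 ≈ -1.2117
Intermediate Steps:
143/(-226) + 242/R = 143/(-226) + 242/(-418) = 143*(-1/226) + 242*(-1/418) = -143/226 - 11/19 = -5203/4294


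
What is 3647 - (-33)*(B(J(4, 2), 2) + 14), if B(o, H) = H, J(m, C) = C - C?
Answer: 4175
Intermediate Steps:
J(m, C) = 0
3647 - (-33)*(B(J(4, 2), 2) + 14) = 3647 - (-33)*(2 + 14) = 3647 - (-33)*16 = 3647 - 1*(-528) = 3647 + 528 = 4175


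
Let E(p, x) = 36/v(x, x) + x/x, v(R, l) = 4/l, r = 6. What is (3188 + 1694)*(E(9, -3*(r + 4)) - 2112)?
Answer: -11624042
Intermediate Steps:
E(p, x) = 1 + 9*x (E(p, x) = 36/((4/x)) + x/x = 36*(x/4) + 1 = 9*x + 1 = 1 + 9*x)
(3188 + 1694)*(E(9, -3*(r + 4)) - 2112) = (3188 + 1694)*((1 + 9*(-3*(6 + 4))) - 2112) = 4882*((1 + 9*(-3*10)) - 2112) = 4882*((1 + 9*(-30)) - 2112) = 4882*((1 - 270) - 2112) = 4882*(-269 - 2112) = 4882*(-2381) = -11624042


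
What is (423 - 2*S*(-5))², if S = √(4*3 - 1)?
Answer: 180029 + 8460*√11 ≈ 2.0809e+5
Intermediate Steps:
S = √11 (S = √(12 - 1) = √11 ≈ 3.3166)
(423 - 2*S*(-5))² = (423 - 2*√11*(-5))² = (423 + 10*√11)²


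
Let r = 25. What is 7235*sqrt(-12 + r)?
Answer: 7235*sqrt(13) ≈ 26086.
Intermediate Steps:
7235*sqrt(-12 + r) = 7235*sqrt(-12 + 25) = 7235*sqrt(13)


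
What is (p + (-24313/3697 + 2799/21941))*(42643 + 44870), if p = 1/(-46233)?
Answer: -705492795050668057/1250076780447 ≈ -5.6436e+5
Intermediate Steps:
p = -1/46233 ≈ -2.1630e-5
(p + (-24313/3697 + 2799/21941))*(42643 + 44870) = (-1/46233 + (-24313/3697 + 2799/21941))*(42643 + 44870) = (-1/46233 + (-24313*1/3697 + 2799*(1/21941)))*87513 = (-1/46233 + (-24313/3697 + 2799/21941))*87513 = (-1/46233 - 523103630/81115877)*87513 = -24184731241667/3750230341341*87513 = -705492795050668057/1250076780447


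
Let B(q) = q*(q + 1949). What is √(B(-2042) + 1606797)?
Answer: √1796703 ≈ 1340.4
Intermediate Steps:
B(q) = q*(1949 + q)
√(B(-2042) + 1606797) = √(-2042*(1949 - 2042) + 1606797) = √(-2042*(-93) + 1606797) = √(189906 + 1606797) = √1796703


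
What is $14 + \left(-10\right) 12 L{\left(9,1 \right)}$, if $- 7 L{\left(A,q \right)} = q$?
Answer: $\frac{218}{7} \approx 31.143$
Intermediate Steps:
$L{\left(A,q \right)} = - \frac{q}{7}$
$14 + \left(-10\right) 12 L{\left(9,1 \right)} = 14 + \left(-10\right) 12 \left(\left(- \frac{1}{7}\right) 1\right) = 14 - - \frac{120}{7} = 14 + \frac{120}{7} = \frac{218}{7}$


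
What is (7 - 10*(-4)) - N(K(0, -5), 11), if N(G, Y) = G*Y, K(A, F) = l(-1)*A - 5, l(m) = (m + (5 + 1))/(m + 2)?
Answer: 102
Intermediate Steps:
l(m) = (6 + m)/(2 + m) (l(m) = (m + 6)/(2 + m) = (6 + m)/(2 + m))
K(A, F) = -5 + 5*A (K(A, F) = ((6 - 1)/(2 - 1))*A - 5 = (5/1)*A - 5 = (1*5)*A - 5 = 5*A - 5 = -5 + 5*A)
(7 - 10*(-4)) - N(K(0, -5), 11) = (7 - 10*(-4)) - (-5 + 5*0)*11 = (7 + 40) - (-5 + 0)*11 = 47 - (-5)*11 = 47 - 1*(-55) = 47 + 55 = 102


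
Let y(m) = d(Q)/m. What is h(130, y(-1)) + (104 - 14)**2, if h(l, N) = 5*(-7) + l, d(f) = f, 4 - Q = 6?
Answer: 8195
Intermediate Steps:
Q = -2 (Q = 4 - 1*6 = 4 - 6 = -2)
y(m) = -2/m
h(l, N) = -35 + l
h(130, y(-1)) + (104 - 14)**2 = (-35 + 130) + (104 - 14)**2 = 95 + 90**2 = 95 + 8100 = 8195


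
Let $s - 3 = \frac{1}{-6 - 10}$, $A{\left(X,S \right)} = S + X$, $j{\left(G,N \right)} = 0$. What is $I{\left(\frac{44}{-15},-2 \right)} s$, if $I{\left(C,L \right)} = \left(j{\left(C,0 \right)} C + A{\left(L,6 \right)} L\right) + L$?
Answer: $- \frac{235}{8} \approx -29.375$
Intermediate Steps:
$s = \frac{47}{16}$ ($s = 3 + \frac{1}{-6 - 10} = 3 + \frac{1}{-16} = 3 - \frac{1}{16} = \frac{47}{16} \approx 2.9375$)
$I{\left(C,L \right)} = L + L \left(6 + L\right)$ ($I{\left(C,L \right)} = \left(0 C + \left(6 + L\right) L\right) + L = \left(0 + L \left(6 + L\right)\right) + L = L \left(6 + L\right) + L = L + L \left(6 + L\right)$)
$I{\left(\frac{44}{-15},-2 \right)} s = - 2 \left(7 - 2\right) \frac{47}{16} = \left(-2\right) 5 \cdot \frac{47}{16} = \left(-10\right) \frac{47}{16} = - \frac{235}{8}$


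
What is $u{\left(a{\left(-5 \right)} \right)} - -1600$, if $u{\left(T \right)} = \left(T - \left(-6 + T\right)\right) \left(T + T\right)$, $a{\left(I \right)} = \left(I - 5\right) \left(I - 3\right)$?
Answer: $2560$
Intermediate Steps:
$a{\left(I \right)} = \left(-5 + I\right) \left(-3 + I\right)$
$u{\left(T \right)} = 12 T$ ($u{\left(T \right)} = 6 \cdot 2 T = 12 T$)
$u{\left(a{\left(-5 \right)} \right)} - -1600 = 12 \left(15 + \left(-5\right)^{2} - -40\right) - -1600 = 12 \left(15 + 25 + 40\right) + 1600 = 12 \cdot 80 + 1600 = 960 + 1600 = 2560$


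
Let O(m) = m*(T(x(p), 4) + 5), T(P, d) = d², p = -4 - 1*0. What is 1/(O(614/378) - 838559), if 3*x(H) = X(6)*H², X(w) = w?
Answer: -9/7546724 ≈ -1.1926e-6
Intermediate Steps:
p = -4 (p = -4 + 0 = -4)
x(H) = 2*H² (x(H) = (6*H²)/3 = 2*H²)
O(m) = 21*m (O(m) = m*(4² + 5) = m*(16 + 5) = m*21 = 21*m)
1/(O(614/378) - 838559) = 1/(21*(614/378) - 838559) = 1/(21*(614*(1/378)) - 838559) = 1/(21*(307/189) - 838559) = 1/(307/9 - 838559) = 1/(-7546724/9) = -9/7546724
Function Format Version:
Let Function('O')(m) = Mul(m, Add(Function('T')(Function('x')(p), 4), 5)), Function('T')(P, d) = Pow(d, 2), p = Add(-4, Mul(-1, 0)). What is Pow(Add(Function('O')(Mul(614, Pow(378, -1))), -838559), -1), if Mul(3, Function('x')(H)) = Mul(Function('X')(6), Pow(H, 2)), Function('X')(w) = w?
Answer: Rational(-9, 7546724) ≈ -1.1926e-6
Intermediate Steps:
p = -4 (p = Add(-4, 0) = -4)
Function('x')(H) = Mul(2, Pow(H, 2)) (Function('x')(H) = Mul(Rational(1, 3), Mul(6, Pow(H, 2))) = Mul(2, Pow(H, 2)))
Function('O')(m) = Mul(21, m) (Function('O')(m) = Mul(m, Add(Pow(4, 2), 5)) = Mul(m, Add(16, 5)) = Mul(m, 21) = Mul(21, m))
Pow(Add(Function('O')(Mul(614, Pow(378, -1))), -838559), -1) = Pow(Add(Mul(21, Mul(614, Pow(378, -1))), -838559), -1) = Pow(Add(Mul(21, Mul(614, Rational(1, 378))), -838559), -1) = Pow(Add(Mul(21, Rational(307, 189)), -838559), -1) = Pow(Add(Rational(307, 9), -838559), -1) = Pow(Rational(-7546724, 9), -1) = Rational(-9, 7546724)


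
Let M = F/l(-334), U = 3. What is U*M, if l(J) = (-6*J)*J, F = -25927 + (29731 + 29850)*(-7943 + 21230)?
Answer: -197906705/55778 ≈ -3548.1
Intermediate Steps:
F = 791626820 (F = -25927 + 59581*13287 = -25927 + 791652747 = 791626820)
l(J) = -6*J**2
M = -197906705/167334 (M = 791626820/((-6*(-334)**2)) = 791626820/((-6*111556)) = 791626820/(-669336) = 791626820*(-1/669336) = -197906705/167334 ≈ -1182.7)
U*M = 3*(-197906705/167334) = -197906705/55778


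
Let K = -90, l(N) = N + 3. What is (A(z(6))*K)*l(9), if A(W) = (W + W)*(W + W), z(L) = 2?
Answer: -17280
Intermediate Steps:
l(N) = 3 + N
A(W) = 4*W² (A(W) = (2*W)*(2*W) = 4*W²)
(A(z(6))*K)*l(9) = ((4*2²)*(-90))*(3 + 9) = ((4*4)*(-90))*12 = (16*(-90))*12 = -1440*12 = -17280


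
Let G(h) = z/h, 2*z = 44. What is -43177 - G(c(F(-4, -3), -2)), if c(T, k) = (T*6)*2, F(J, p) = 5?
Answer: -1295321/30 ≈ -43177.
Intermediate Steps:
z = 22 (z = (1/2)*44 = 22)
c(T, k) = 12*T (c(T, k) = (6*T)*2 = 12*T)
G(h) = 22/h
-43177 - G(c(F(-4, -3), -2)) = -43177 - 22/(12*5) = -43177 - 22/60 = -43177 - 1*11/30 = -43177 - 11/30 = -1295321/30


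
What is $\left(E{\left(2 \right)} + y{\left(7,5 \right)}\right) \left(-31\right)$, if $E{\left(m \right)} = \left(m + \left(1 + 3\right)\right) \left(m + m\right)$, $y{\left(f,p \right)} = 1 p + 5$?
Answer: $-1054$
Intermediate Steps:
$y{\left(f,p \right)} = 5 + p$ ($y{\left(f,p \right)} = p + 5 = 5 + p$)
$E{\left(m \right)} = 2 m \left(4 + m\right)$ ($E{\left(m \right)} = \left(m + 4\right) 2 m = \left(4 + m\right) 2 m = 2 m \left(4 + m\right)$)
$\left(E{\left(2 \right)} + y{\left(7,5 \right)}\right) \left(-31\right) = \left(2 \cdot 2 \left(4 + 2\right) + \left(5 + 5\right)\right) \left(-31\right) = \left(2 \cdot 2 \cdot 6 + 10\right) \left(-31\right) = \left(24 + 10\right) \left(-31\right) = 34 \left(-31\right) = -1054$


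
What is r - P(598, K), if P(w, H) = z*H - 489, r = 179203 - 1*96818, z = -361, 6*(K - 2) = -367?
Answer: 369089/6 ≈ 61515.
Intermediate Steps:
K = -355/6 (K = 2 + (⅙)*(-367) = 2 - 367/6 = -355/6 ≈ -59.167)
r = 82385 (r = 179203 - 96818 = 82385)
P(w, H) = -489 - 361*H (P(w, H) = -361*H - 489 = -489 - 361*H)
r - P(598, K) = 82385 - (-489 - 361*(-355/6)) = 82385 - (-489 + 128155/6) = 82385 - 1*125221/6 = 82385 - 125221/6 = 369089/6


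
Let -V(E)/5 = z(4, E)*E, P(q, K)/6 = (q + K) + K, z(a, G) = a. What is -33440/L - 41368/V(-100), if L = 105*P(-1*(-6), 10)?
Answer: -4653049/204750 ≈ -22.726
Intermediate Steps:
P(q, K) = 6*q + 12*K (P(q, K) = 6*((q + K) + K) = 6*((K + q) + K) = 6*(q + 2*K) = 6*q + 12*K)
V(E) = -20*E
L = 16380 (L = 105*(6*(-1*(-6)) + 12*10) = 105*(6*6 + 120) = 105*(36 + 120) = 105*156 = 16380)
-33440/L - 41368/V(-100) = -33440/16380 - 41368/((-20*(-100))) = -33440*1/16380 - 41368/2000 = -1672/819 - 41368*1/2000 = -1672/819 - 5171/250 = -4653049/204750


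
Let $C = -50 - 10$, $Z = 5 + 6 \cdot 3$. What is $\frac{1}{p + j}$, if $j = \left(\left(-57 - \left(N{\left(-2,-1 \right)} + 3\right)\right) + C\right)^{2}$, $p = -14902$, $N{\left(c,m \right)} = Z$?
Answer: $\frac{1}{5547} \approx 0.00018028$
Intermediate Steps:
$Z = 23$ ($Z = 5 + 18 = 23$)
$N{\left(c,m \right)} = 23$
$C = -60$
$j = 20449$ ($j = \left(\left(-57 - \left(23 + 3\right)\right) - 60\right)^{2} = \left(\left(-57 - 26\right) - 60\right)^{2} = \left(-83 - 60\right)^{2} = \left(-143\right)^{2} = 20449$)
$\frac{1}{p + j} = \frac{1}{-14902 + 20449} = \frac{1}{5547}$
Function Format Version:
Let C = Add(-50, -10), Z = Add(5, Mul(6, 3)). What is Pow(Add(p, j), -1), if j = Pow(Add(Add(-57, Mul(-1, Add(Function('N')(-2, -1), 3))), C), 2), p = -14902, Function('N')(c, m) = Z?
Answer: Rational(1, 5547) ≈ 0.00018028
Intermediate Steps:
Z = 23 (Z = Add(5, 18) = 23)
Function('N')(c, m) = 23
C = -60
j = 20449 (j = Pow(Add(Add(-57, Mul(-1, Add(23, 3))), -60), 2) = Pow(Add(Add(-57, Mul(-1, 26)), -60), 2) = Pow(Add(Add(-57, -26), -60), 2) = Pow(Add(-83, -60), 2) = Pow(-143, 2) = 20449)
Pow(Add(p, j), -1) = Pow(Add(-14902, 20449), -1) = Pow(5547, -1) = Rational(1, 5547)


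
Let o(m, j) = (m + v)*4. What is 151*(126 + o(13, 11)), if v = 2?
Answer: 28086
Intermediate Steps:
o(m, j) = 8 + 4*m (o(m, j) = (m + 2)*4 = (2 + m)*4 = 8 + 4*m)
151*(126 + o(13, 11)) = 151*(126 + (8 + 4*13)) = 151*(126 + (8 + 52)) = 151*(126 + 60) = 151*186 = 28086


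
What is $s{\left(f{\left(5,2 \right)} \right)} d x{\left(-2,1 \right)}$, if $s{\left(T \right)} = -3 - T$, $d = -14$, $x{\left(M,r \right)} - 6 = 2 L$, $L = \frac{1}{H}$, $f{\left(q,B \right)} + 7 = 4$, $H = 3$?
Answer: $0$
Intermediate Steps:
$f{\left(q,B \right)} = -3$ ($f{\left(q,B \right)} = -7 + 4 = -3$)
$L = \frac{1}{3} \approx 0.33333$
$x{\left(M,r \right)} = \frac{20}{3}$ ($x{\left(M,r \right)} = 6 + 2 \cdot \frac{1}{3} = 6 + \frac{2}{3} = \frac{20}{3}$)
$s{\left(f{\left(5,2 \right)} \right)} d x{\left(-2,1 \right)} = \left(-3 - -3\right) \left(-14\right) \frac{20}{3} = \left(-3 + 3\right) \left(-14\right) \frac{20}{3} = 0 \left(-14\right) \frac{20}{3} = 0 \cdot \frac{20}{3} = 0$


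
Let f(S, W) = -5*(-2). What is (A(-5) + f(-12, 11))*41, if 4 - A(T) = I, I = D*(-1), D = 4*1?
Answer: 738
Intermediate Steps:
D = 4
f(S, W) = 10
I = -4 (I = 4*(-1) = -4)
A(T) = 8 (A(T) = 4 - 1*(-4) = 4 + 4 = 8)
(A(-5) + f(-12, 11))*41 = (8 + 10)*41 = 18*41 = 738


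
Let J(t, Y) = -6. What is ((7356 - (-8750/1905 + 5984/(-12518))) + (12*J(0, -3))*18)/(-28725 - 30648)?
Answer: -1314840722/12871413297 ≈ -0.10215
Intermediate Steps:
((7356 - (-8750/1905 + 5984/(-12518))) + (12*J(0, -3))*18)/(-28725 - 30648) = ((7356 - (-8750/1905 + 5984/(-12518))) + (12*(-6))*18)/(-28725 - 30648) = ((7356 - (-8750*1/1905 + 5984*(-1/12518))) - 72*18)/(-59373) = ((7356 - (-1750/381 - 272/569)) - 1296)*(-1/59373) = ((7356 - 1*(-1099382/216789)) - 1296)*(-1/59373) = ((7356 + 1099382/216789) - 1296)*(-1/59373) = (1595799266/216789 - 1296)*(-1/59373) = (1314840722/216789)*(-1/59373) = -1314840722/12871413297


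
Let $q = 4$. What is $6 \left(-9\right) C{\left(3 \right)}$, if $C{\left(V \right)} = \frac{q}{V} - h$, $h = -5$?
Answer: $-342$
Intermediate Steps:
$C{\left(V \right)} = 5 + \frac{4}{V}$ ($C{\left(V \right)} = \frac{4}{V} - -5 = \frac{4}{V} + 5 = 5 + \frac{4}{V}$)
$6 \left(-9\right) C{\left(3 \right)} = 6 \left(-9\right) \left(5 + \frac{4}{3}\right) = - 54 \left(5 + 4 \cdot \frac{1}{3}\right) = - 54 \left(5 + \frac{4}{3}\right) = \left(-54\right) \frac{19}{3} = -342$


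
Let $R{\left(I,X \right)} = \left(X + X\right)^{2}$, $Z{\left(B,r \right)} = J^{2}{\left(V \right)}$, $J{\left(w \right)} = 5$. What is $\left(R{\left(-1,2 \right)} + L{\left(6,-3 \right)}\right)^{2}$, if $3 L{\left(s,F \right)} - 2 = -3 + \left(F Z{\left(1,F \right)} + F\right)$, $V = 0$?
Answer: $\frac{961}{9} \approx 106.78$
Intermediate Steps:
$Z{\left(B,r \right)} = 25$ ($Z{\left(B,r \right)} = 5^{2} = 25$)
$L{\left(s,F \right)} = - \frac{1}{3} + \frac{26 F}{3}$ ($L{\left(s,F \right)} = \frac{2}{3} + \frac{-3 + \left(F 25 + F\right)}{3} = \frac{2}{3} + \frac{-3 + \left(25 F + F\right)}{3} = \frac{2}{3} + \frac{-3 + 26 F}{3} = \frac{2}{3} + \left(-1 + \frac{26 F}{3}\right) = - \frac{1}{3} + \frac{26 F}{3}$)
$R{\left(I,X \right)} = 4 X^{2}$ ($R{\left(I,X \right)} = \left(2 X\right)^{2} = 4 X^{2}$)
$\left(R{\left(-1,2 \right)} + L{\left(6,-3 \right)}\right)^{2} = \left(4 \cdot 2^{2} + \left(- \frac{1}{3} + \frac{26}{3} \left(-3\right)\right)\right)^{2} = \left(4 \cdot 4 - \frac{79}{3}\right)^{2} = \left(16 - \frac{79}{3}\right)^{2} = \left(- \frac{31}{3}\right)^{2} = \frac{961}{9}$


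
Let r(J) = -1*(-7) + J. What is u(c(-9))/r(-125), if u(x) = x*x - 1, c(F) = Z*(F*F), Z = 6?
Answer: -236195/118 ≈ -2001.7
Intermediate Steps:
r(J) = 7 + J
c(F) = 6*F**2 (c(F) = 6*(F*F) = 6*F**2)
u(x) = -1 + x**2 (u(x) = x**2 - 1 = -1 + x**2)
u(c(-9))/r(-125) = (-1 + (6*(-9)**2)**2)/(7 - 125) = (-1 + (6*81)**2)/(-118) = (-1 + 486**2)*(-1/118) = (-1 + 236196)*(-1/118) = 236195*(-1/118) = -236195/118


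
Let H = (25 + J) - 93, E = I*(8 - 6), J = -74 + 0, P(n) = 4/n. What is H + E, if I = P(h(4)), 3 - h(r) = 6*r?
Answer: -2990/21 ≈ -142.38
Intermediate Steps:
h(r) = 3 - 6*r
I = -4/21 (I = 4/(3 - 6*4) = 4/(3 - 24) = 4/(-21) = 4*(-1/21) = -4/21 ≈ -0.19048)
J = -74
E = -8/21 (E = -4*(8 - 6)/21 = -4/21*2 = -8/21 ≈ -0.38095)
H = -142 (H = (25 - 74) - 93 = -49 - 93 = -142)
H + E = -142 - 8/21 = -2990/21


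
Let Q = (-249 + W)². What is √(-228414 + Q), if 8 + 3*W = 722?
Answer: I*√228293 ≈ 477.8*I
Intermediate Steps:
W = 238 (W = -8/3 + (⅓)*722 = -8/3 + 722/3 = 238)
Q = 121 (Q = (-249 + 238)² = (-11)² = 121)
√(-228414 + Q) = √(-228414 + 121) = √(-228293) = I*√228293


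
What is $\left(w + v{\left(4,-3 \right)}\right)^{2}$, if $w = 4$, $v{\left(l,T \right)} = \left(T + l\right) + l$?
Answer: $81$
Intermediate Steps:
$v{\left(l,T \right)} = T + 2 l$
$\left(w + v{\left(4,-3 \right)}\right)^{2} = \left(4 + \left(-3 + 2 \cdot 4\right)\right)^{2} = \left(4 + \left(-3 + 8\right)\right)^{2} = \left(4 + 5\right)^{2} = 9^{2} = 81$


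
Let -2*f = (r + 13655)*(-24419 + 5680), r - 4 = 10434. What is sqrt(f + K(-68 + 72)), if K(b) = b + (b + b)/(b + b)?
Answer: sqrt(902957474)/2 ≈ 15025.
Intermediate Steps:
r = 10438 (r = 4 + 10434 = 10438)
K(b) = 1 + b (K(b) = b + (2*b)/((2*b)) = b + (2*b)*(1/(2*b)) = b + 1 = 1 + b)
f = 451478727/2 (f = -(10438 + 13655)*(-24419 + 5680)/2 = -24093*(-18739)/2 = -1/2*(-451478727) = 451478727/2 ≈ 2.2574e+8)
sqrt(f + K(-68 + 72)) = sqrt(451478727/2 + (1 + (-68 + 72))) = sqrt(451478727/2 + (1 + 4)) = sqrt(451478727/2 + 5) = sqrt(451478737/2) = sqrt(902957474)/2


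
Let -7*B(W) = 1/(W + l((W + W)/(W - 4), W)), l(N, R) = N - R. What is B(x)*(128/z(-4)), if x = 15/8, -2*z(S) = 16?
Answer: -136/105 ≈ -1.2952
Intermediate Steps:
z(S) = -8 (z(S) = -½*16 = -8)
x = 15/8 (x = 15*(⅛) = 15/8 ≈ 1.8750)
B(W) = -(-4 + W)/(14*W) (B(W) = -1/(7*(W + ((W + W)/(W - 4) - W))) = -1/(7*(W + ((2*W)/(-4 + W) - W))) = -1/(7*(W + (2*W/(-4 + W) - W))) = -1/(7*(W + (-W + 2*W/(-4 + W)))) = -(-4 + W)/(2*W)/7 = -(-4 + W)/(14*W))
B(x)*(128/z(-4)) = ((4 - 1*15/8)/(14*(15/8)))*(128/(-8)) = ((1/14)*(8/15)*(4 - 15/8))*(128*(-⅛)) = ((1/14)*(8/15)*(17/8))*(-16) = (17/210)*(-16) = -136/105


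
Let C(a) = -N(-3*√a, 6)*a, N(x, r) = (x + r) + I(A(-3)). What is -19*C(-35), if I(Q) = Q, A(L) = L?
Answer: -1995 + 1995*I*√35 ≈ -1995.0 + 11803.0*I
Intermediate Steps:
N(x, r) = -3 + r + x (N(x, r) = (x + r) - 3 = (r + x) - 3 = -3 + r + x)
C(a) = -a*(3 - 3*√a) (C(a) = -(-3 + 6 - 3*√a)*a = -(3 - 3*√a)*a = -a*(3 - 3*√a))
-19*C(-35) = -19*(-3*(-35) + 3*(-35)^(3/2)) = -19*(105 + 3*(-35*I*√35)) = -19*(105 - 105*I*√35) = -1995 + 1995*I*√35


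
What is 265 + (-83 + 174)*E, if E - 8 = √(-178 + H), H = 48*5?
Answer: 993 + 91*√62 ≈ 1709.5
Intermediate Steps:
H = 240
E = 8 + √62 (E = 8 + √(-178 + 240) = 8 + √62 ≈ 15.874)
265 + (-83 + 174)*E = 265 + (-83 + 174)*(8 + √62) = 265 + 91*(8 + √62) = 265 + (728 + 91*√62) = 993 + 91*√62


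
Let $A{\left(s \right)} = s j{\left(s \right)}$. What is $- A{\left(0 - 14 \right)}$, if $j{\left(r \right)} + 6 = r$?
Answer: $-280$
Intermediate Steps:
$j{\left(r \right)} = -6 + r$
$A{\left(s \right)} = s \left(-6 + s\right)$
$- A{\left(0 - 14 \right)} = - \left(0 - 14\right) \left(-6 + \left(0 - 14\right)\right) = - \left(-14\right) \left(-6 - 14\right) = - \left(-14\right) \left(-20\right) = \left(-1\right) 280 = -280$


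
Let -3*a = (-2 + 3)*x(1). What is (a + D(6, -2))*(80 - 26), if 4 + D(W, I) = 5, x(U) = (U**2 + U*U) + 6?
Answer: -90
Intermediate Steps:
x(U) = 6 + 2*U**2 (x(U) = (U**2 + U**2) + 6 = 2*U**2 + 6 = 6 + 2*U**2)
D(W, I) = 1 (D(W, I) = -4 + 5 = 1)
a = -8/3 (a = -(-2 + 3)*(6 + 2*1**2)/3 = -(6 + 2*1)/3 = -(6 + 2)/3 = -8/3 ≈ -2.6667)
(a + D(6, -2))*(80 - 26) = (-8/3 + 1)*(80 - 26) = -5/3*54 = -90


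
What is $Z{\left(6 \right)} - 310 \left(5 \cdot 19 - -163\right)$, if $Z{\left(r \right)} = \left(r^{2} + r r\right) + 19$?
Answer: $-79889$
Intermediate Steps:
$Z{\left(r \right)} = 19 + 2 r^{2}$ ($Z{\left(r \right)} = \left(r^{2} + r^{2}\right) + 19 = 2 r^{2} + 19 = 19 + 2 r^{2}$)
$Z{\left(6 \right)} - 310 \left(5 \cdot 19 - -163\right) = \left(19 + 2 \cdot 6^{2}\right) - 310 \left(5 \cdot 19 - -163\right) = \left(19 + 2 \cdot 36\right) - 310 \left(95 + 163\right) = \left(19 + 72\right) - 79980 = 91 - 79980 = -79889$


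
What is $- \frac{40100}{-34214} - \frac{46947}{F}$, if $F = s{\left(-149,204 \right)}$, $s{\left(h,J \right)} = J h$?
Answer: $\frac{470854043}{173328124} \approx 2.7165$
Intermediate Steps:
$F = -30396$ ($F = 204 \left(-149\right) = -30396$)
$- \frac{40100}{-34214} - \frac{46947}{F} = - \frac{40100}{-34214} - \frac{46947}{-30396} = \left(-40100\right) \left(- \frac{1}{34214}\right) - - \frac{15649}{10132} = \frac{20050}{17107} + \frac{15649}{10132} = \frac{470854043}{173328124}$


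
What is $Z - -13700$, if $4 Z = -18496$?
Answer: $9076$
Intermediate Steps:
$Z = -4624$ ($Z = \frac{1}{4} \left(-18496\right) = -4624$)
$Z - -13700 = -4624 - -13700 = -4624 + 13700 = 9076$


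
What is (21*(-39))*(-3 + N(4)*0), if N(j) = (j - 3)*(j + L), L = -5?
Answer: 2457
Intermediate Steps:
N(j) = (-5 + j)*(-3 + j) (N(j) = (j - 3)*(j - 5) = (-3 + j)*(-5 + j) = (-5 + j)*(-3 + j))
(21*(-39))*(-3 + N(4)*0) = (21*(-39))*(-3 + (15 + 4² - 8*4)*0) = -819*(-3 + (15 + 16 - 32)*0) = -819*(-3 - 1*0) = -819*(-3 + 0) = -819*(-3) = 2457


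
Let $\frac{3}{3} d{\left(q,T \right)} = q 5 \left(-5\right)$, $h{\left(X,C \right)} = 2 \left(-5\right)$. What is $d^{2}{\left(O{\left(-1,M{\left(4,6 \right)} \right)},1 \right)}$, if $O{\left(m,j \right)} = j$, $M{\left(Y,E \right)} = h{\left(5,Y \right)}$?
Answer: $62500$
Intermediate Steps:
$h{\left(X,C \right)} = -10$
$M{\left(Y,E \right)} = -10$
$d{\left(q,T \right)} = - 25 q$ ($d{\left(q,T \right)} = q 5 \left(-5\right) = 5 q \left(-5\right) = - 25 q$)
$d^{2}{\left(O{\left(-1,M{\left(4,6 \right)} \right)},1 \right)} = \left(\left(-25\right) \left(-10\right)\right)^{2} = 250^{2} = 62500$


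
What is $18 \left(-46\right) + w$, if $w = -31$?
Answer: $-859$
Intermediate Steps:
$18 \left(-46\right) + w = 18 \left(-46\right) - 31 = -828 - 31 = -859$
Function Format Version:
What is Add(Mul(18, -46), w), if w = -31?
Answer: -859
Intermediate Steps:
Add(Mul(18, -46), w) = Add(Mul(18, -46), -31) = Add(-828, -31) = -859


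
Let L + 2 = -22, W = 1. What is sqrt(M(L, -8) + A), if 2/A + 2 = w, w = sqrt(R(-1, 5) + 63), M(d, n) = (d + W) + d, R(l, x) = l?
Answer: sqrt(96 - 47*sqrt(62))/sqrt(-2 + sqrt(62)) ≈ 6.8308*I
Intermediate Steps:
L = -24 (L = -2 - 22 = -24)
M(d, n) = 1 + 2*d (M(d, n) = (d + 1) + d = (1 + d) + d = 1 + 2*d)
w = sqrt(62) (w = sqrt(-1 + 63) = sqrt(62) ≈ 7.8740)
A = 2/(-2 + sqrt(62)) ≈ 0.34048
sqrt(M(L, -8) + A) = sqrt((1 + 2*(-24)) + (2/29 + sqrt(62)/29)) = sqrt((1 - 48) + (2/29 + sqrt(62)/29)) = sqrt(-47 + (2/29 + sqrt(62)/29)) = sqrt(-1361/29 + sqrt(62)/29)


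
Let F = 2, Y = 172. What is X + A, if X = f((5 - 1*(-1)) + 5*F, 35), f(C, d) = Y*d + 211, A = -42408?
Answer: -36177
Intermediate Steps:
f(C, d) = 211 + 172*d (f(C, d) = 172*d + 211 = 211 + 172*d)
X = 6231 (X = 211 + 172*35 = 211 + 6020 = 6231)
X + A = 6231 - 42408 = -36177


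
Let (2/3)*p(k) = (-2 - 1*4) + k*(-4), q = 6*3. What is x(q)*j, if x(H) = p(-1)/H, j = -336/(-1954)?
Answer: -28/977 ≈ -0.028659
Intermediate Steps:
q = 18
j = 168/977 (j = -336*(-1/1954) = 168/977 ≈ 0.17195)
p(k) = -9 - 6*k (p(k) = 3*((-2 - 1*4) + k*(-4))/2 = 3*((-2 - 4) - 4*k)/2 = 3*(-6 - 4*k)/2 = -9 - 6*k)
x(H) = -3/H (x(H) = (-9 - 6*(-1))/H = (-9 + 6)/H = -3/H)
x(q)*j = -3/18*(168/977) = -3*1/18*(168/977) = -⅙*168/977 = -28/977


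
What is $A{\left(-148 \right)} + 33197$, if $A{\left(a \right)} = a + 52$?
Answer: $33101$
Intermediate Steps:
$A{\left(a \right)} = 52 + a$
$A{\left(-148 \right)} + 33197 = \left(52 - 148\right) + 33197 = -96 + 33197 = 33101$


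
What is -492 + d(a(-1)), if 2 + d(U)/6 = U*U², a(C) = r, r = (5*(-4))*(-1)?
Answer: 47496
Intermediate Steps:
r = 20 (r = -20*(-1) = 20)
a(C) = 20
d(U) = -12 + 6*U³ (d(U) = -12 + 6*(U*U²) = -12 + 6*U³)
-492 + d(a(-1)) = -492 + (-12 + 6*20³) = -492 + (-12 + 6*8000) = -492 + (-12 + 48000) = -492 + 47988 = 47496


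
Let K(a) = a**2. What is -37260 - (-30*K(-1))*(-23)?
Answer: -37950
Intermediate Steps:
-37260 - (-30*K(-1))*(-23) = -37260 - (-30*(-1)**2)*(-23) = -37260 - (-30*1)*(-23) = -37260 - (-30)*(-23) = -37260 - 1*690 = -37260 - 690 = -37950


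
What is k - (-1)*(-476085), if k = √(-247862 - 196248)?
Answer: -476085 + I*√444110 ≈ -4.7609e+5 + 666.42*I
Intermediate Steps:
k = I*√444110 (k = √(-444110) = I*√444110 ≈ 666.42*I)
k - (-1)*(-476085) = I*√444110 - (-1)*(-476085) = I*√444110 - 1*476085 = I*√444110 - 476085 = -476085 + I*√444110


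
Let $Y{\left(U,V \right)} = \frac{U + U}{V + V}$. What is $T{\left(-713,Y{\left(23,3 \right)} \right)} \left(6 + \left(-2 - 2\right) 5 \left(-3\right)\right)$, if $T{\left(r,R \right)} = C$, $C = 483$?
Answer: $31878$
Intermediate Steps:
$Y{\left(U,V \right)} = \frac{U}{V}$ ($Y{\left(U,V \right)} = \frac{2 U}{2 V} = 2 U \frac{1}{2 V} = \frac{U}{V}$)
$T{\left(r,R \right)} = 483$
$T{\left(-713,Y{\left(23,3 \right)} \right)} \left(6 + \left(-2 - 2\right) 5 \left(-3\right)\right) = 483 \left(6 + \left(-2 - 2\right) 5 \left(-3\right)\right) = 483 \left(6 + \left(-4\right) 5 \left(-3\right)\right) = 483 \left(6 - -60\right) = 483 \left(6 + 60\right) = 483 \cdot 66 = 31878$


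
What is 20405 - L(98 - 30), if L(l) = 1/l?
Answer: 1387539/68 ≈ 20405.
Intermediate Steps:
20405 - L(98 - 30) = 20405 - 1/(98 - 30) = 20405 - 1/68 = 1387539/68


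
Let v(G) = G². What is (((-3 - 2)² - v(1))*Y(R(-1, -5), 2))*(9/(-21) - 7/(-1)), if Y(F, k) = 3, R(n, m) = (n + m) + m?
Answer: 3312/7 ≈ 473.14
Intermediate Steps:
R(n, m) = n + 2*m (R(n, m) = (m + n) + m = n + 2*m)
(((-3 - 2)² - v(1))*Y(R(-1, -5), 2))*(9/(-21) - 7/(-1)) = (((-3 - 2)² - 1*1²)*3)*(9/(-21) - 7/(-1)) = (((-5)² - 1*1)*3)*(9*(-1/21) - 7*(-1)) = ((25 - 1)*3)*(-3/7 + 7) = (24*3)*(46/7) = 72*(46/7) = 3312/7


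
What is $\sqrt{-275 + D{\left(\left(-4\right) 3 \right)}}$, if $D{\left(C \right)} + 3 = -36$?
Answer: $i \sqrt{314} \approx 17.72 i$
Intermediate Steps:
$D{\left(C \right)} = -39$ ($D{\left(C \right)} = -3 - 36 = -39$)
$\sqrt{-275 + D{\left(\left(-4\right) 3 \right)}} = \sqrt{-275 - 39} = \sqrt{-314} = i \sqrt{314}$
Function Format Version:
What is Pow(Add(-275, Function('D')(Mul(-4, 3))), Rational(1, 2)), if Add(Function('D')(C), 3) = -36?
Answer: Mul(I, Pow(314, Rational(1, 2))) ≈ Mul(17.720, I)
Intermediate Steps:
Function('D')(C) = -39 (Function('D')(C) = Add(-3, -36) = -39)
Pow(Add(-275, Function('D')(Mul(-4, 3))), Rational(1, 2)) = Pow(Add(-275, -39), Rational(1, 2)) = Pow(-314, Rational(1, 2)) = Mul(I, Pow(314, Rational(1, 2)))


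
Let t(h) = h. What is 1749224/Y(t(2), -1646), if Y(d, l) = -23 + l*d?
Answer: -1749224/3315 ≈ -527.67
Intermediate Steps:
Y(d, l) = -23 + d*l
1749224/Y(t(2), -1646) = 1749224/(-23 + 2*(-1646)) = 1749224/(-23 - 3292) = 1749224/(-3315) = 1749224*(-1/3315) = -1749224/3315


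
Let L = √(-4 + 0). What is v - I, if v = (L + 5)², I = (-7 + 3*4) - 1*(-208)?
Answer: -192 + 20*I ≈ -192.0 + 20.0*I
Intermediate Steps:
L = 2*I (L = √(-4) = 2*I ≈ 2.0*I)
I = 213 (I = (-7 + 12) + 208 = 5 + 208 = 213)
v = (5 + 2*I)² (v = (2*I + 5)² = (5 + 2*I)² ≈ 21.0 + 20.0*I)
v - I = (21 + 20*I) - 1*213 = (21 + 20*I) - 213 = -192 + 20*I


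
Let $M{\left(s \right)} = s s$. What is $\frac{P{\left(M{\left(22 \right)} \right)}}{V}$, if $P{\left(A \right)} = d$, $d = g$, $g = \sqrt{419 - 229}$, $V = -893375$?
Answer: $- \frac{\sqrt{190}}{893375} \approx -1.5429 \cdot 10^{-5}$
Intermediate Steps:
$M{\left(s \right)} = s^{2}$
$g = \sqrt{190} \approx 13.784$
$d = \sqrt{190} \approx 13.784$
$P{\left(A \right)} = \sqrt{190}$
$\frac{P{\left(M{\left(22 \right)} \right)}}{V} = \frac{\sqrt{190}}{-893375} = \sqrt{190} \left(- \frac{1}{893375}\right) = - \frac{\sqrt{190}}{893375}$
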